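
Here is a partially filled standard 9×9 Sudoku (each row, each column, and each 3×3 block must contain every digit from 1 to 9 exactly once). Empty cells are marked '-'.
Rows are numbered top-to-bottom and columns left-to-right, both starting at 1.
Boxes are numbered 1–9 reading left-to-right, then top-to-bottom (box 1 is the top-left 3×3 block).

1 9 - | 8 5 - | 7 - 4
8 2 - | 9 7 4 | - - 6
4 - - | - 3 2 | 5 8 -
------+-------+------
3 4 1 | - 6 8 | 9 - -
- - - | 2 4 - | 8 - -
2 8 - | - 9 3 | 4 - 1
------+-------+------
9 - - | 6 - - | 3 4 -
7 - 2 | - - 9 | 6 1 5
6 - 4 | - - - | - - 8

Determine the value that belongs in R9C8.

9

Cell R9C8 itself could take any of {2, 7, 9} by direct elimination.
Consider where 9 can go in column 8.
R1C8 is out (row 1 already has a 9).
R2C8 is out (row 2 already has a 9).
R4C8 is out (row 4 already has a 9).
R5C8 is out (box 6 already has a 9).
R6C8 is out (row 6 already has a 9).
So the only cell in column 8 that can hold 9 is R9C8.
Therefore R9C8 = 9.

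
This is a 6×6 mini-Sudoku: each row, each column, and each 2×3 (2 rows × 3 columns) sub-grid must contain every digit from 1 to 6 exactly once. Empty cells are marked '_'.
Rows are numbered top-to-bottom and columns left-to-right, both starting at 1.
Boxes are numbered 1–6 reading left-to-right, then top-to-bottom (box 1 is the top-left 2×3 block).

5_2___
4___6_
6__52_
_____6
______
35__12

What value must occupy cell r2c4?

2

Cell r2c4 itself could take any of {1, 2, 3} by direct elimination.
Consider where 2 can go in row 2.
r2c2 is out (box 1 already has a 2).
r2c3 is out (column 3 already has a 2).
r2c6 is out (column 6 already has a 2).
So the only cell in row 2 that can hold 2 is r2c4.
Therefore r2c4 = 2.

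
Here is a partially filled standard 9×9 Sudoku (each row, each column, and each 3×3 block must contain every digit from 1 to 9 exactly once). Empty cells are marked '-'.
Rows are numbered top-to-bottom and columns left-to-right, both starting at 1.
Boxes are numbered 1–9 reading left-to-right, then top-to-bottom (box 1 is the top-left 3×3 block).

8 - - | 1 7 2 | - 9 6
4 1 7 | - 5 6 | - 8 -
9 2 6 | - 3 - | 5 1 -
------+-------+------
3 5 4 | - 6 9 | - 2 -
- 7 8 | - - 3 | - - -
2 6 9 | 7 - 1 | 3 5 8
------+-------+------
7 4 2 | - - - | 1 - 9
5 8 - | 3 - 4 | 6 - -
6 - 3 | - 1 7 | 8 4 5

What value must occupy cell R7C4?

Cell R7C4 itself could take any of {5, 6, 8} by direct elimination.
Consider where 6 can go in box 8.
R7C5 is out (column 5 already has a 6).
R7C6 is out (column 6 already has a 6).
R8C5 is out (row 8 already has a 6).
R9C4 is out (row 9 already has a 6).
So the only cell in box 8 that can hold 6 is R7C4.
Therefore R7C4 = 6.

6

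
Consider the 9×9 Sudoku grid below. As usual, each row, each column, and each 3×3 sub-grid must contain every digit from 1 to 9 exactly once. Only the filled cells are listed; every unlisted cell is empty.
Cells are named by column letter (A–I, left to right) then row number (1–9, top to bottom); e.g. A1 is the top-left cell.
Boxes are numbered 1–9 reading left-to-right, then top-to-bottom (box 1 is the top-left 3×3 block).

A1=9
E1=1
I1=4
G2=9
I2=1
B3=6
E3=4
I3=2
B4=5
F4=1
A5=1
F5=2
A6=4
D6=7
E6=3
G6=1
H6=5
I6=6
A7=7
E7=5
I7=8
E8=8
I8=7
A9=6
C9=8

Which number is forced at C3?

Cell C3 itself could take any of {1, 3, 5, 7} by direct elimination.
Consider where 1 can go in box 1.
B1 is out (row 1 already has a 1). C1 is out (row 1 already has a 1). A2 is out (row 2 already has a 1). B2 is out (row 2 already has a 1). The remaining empty cells in box 1 are similarly blocked.
So the only cell in box 1 that can hold 1 is C3.
Therefore C3 = 1.

1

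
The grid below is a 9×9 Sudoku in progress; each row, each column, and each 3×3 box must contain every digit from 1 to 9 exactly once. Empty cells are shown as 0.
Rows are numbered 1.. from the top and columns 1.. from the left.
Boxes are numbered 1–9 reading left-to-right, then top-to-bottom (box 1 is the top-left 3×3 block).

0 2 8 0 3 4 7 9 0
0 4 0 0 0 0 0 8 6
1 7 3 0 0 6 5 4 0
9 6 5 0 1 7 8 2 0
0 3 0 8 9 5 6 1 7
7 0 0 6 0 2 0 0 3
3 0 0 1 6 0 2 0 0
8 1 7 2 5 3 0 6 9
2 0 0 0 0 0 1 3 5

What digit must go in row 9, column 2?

9

Row 9 already contains {1, 2, 3, 5}.
Column 2 already contains {1, 2, 3, 4, 6, 7}.
Its 3×3 block (box 7) already contains {1, 2, 3, 7, 8}.
The only value from 1–9 not eliminated is 9, so row 9, column 2 = 9.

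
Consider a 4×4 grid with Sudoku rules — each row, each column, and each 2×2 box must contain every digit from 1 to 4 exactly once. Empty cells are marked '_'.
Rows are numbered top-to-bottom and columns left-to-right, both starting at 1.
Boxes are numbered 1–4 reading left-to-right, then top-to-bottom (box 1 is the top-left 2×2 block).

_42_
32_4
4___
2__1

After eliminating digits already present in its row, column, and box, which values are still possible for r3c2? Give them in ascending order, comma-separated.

Row 3 already contains {4}.
Column 2 already contains {2, 4}.
Its 2×2 block (box 3) already contains {2, 4}.
Removing those from 1–4 leaves {1, 3} as the candidates for r3c2.

1,3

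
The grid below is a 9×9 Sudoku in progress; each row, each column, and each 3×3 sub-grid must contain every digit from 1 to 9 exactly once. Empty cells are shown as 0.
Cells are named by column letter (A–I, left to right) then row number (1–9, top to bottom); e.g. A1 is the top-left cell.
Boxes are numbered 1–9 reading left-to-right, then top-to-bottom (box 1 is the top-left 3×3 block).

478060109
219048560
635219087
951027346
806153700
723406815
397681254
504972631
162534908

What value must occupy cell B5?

4

Row 5 already contains {1, 3, 5, 6, 7, 8}.
Column B already contains {1, 2, 3, 5, 6, 7, 9}.
Its 3×3 block (box 4) already contains {1, 2, 3, 5, 6, 7, 8, 9}.
The only value from 1–9 not eliminated is 4, so B5 = 4.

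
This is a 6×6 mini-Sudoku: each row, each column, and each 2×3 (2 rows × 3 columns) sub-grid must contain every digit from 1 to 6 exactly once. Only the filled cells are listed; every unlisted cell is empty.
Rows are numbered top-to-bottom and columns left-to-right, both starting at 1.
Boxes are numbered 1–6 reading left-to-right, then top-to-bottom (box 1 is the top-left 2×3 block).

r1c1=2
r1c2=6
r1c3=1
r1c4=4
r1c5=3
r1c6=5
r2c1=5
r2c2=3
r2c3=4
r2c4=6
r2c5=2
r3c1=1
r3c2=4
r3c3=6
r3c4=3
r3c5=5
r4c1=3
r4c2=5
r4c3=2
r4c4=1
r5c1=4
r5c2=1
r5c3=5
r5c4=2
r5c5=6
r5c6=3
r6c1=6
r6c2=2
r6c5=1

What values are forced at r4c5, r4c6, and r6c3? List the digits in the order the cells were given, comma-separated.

4,6,3

For r4c5:
  Row 4 already contains {1, 2, 3, 5}.
  Column 5 already contains {1, 2, 3, 5, 6}.
  Its 2×3 block (box 4) already contains {1, 3, 5}.
  The only value from 1–6 not eliminated is 4, so r4c5 = 4.
For r4c6:
  Consider where 6 can go in column 6.
  r2c6 is out (row 2 already has a 6).
  r3c6 is out (row 3 already has a 6).
  r6c6 is out (row 6 already has a 6).
  So the only cell in column 6 that can hold 6 is r4c6.
  So r4c6 = 6.
For r6c3:
  Row 6 already contains {1, 2, 6}.
  Column 3 already contains {1, 2, 4, 5, 6}.
  Its 2×3 block (box 5) already contains {1, 2, 4, 5, 6}.
  The only value from 1–6 not eliminated is 3, so r6c3 = 3.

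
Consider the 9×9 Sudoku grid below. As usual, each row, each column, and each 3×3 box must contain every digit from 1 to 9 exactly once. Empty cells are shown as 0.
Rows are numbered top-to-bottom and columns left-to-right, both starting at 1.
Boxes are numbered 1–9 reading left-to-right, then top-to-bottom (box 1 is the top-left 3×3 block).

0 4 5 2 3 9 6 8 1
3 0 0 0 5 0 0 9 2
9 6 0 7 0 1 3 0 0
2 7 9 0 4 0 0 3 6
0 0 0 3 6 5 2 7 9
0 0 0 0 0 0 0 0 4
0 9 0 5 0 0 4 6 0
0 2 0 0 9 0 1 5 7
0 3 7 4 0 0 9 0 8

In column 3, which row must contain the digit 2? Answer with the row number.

Consider where 2 can go in column 3.
R2C3 is out (row 2 already has a 2).
R5C3 is out (row 5 already has a 2).
R6C3 is out (box 4 already has a 2).
R7C3 is out (box 7 already has a 2).
R8C3 is out (row 8 already has a 2).
So the only cell in column 3 that can hold 2 is R3C3.
That is row 3.

3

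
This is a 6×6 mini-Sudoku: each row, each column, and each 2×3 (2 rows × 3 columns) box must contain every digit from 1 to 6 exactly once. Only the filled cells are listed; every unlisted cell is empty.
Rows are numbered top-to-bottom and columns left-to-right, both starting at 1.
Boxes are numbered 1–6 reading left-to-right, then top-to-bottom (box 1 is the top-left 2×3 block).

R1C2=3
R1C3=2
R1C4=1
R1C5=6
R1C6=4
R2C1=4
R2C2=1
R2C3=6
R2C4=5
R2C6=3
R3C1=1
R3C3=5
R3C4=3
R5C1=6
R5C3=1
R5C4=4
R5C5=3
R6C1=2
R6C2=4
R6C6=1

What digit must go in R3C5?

Cell R3C5 itself could take any of {2, 4} by direct elimination.
Consider where 4 can go in row 3.
R3C2 is out (column 2 already has a 4).
R3C6 is out (column 6 already has a 4).
So the only cell in row 3 that can hold 4 is R3C5.
Therefore R3C5 = 4.

4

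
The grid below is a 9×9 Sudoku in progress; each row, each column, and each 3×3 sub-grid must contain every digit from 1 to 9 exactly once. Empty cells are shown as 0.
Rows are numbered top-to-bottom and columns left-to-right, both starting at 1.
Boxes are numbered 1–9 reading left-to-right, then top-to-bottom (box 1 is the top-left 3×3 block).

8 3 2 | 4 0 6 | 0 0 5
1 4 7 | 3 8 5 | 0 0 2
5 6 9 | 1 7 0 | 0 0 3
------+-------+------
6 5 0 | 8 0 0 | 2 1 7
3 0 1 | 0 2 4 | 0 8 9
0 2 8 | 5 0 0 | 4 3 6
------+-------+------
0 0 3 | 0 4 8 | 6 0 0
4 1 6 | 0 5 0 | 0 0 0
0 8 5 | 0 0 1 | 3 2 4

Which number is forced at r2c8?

Cell r2c8 itself could take any of {6, 9} by direct elimination.
Consider where 6 can go in column 8.
r1c8 is out (row 1 already has a 6).
r3c8 is out (row 3 already has a 6).
r7c8 is out (row 7 already has a 6).
r8c8 is out (row 8 already has a 6).
So the only cell in column 8 that can hold 6 is r2c8.
Therefore r2c8 = 6.

6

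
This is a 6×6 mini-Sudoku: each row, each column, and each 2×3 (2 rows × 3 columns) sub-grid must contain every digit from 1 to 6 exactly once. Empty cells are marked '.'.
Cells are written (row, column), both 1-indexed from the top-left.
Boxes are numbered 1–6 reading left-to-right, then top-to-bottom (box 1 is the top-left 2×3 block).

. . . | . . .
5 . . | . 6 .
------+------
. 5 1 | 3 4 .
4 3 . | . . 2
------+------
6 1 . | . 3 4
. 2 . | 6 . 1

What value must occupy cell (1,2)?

Cell (1,2) itself could take any of {4, 6} by direct elimination.
Consider where 6 can go in column 2.
(2,2) is out (row 2 already has a 6).
So the only cell in column 2 that can hold 6 is (1,2).
Therefore (1,2) = 6.

6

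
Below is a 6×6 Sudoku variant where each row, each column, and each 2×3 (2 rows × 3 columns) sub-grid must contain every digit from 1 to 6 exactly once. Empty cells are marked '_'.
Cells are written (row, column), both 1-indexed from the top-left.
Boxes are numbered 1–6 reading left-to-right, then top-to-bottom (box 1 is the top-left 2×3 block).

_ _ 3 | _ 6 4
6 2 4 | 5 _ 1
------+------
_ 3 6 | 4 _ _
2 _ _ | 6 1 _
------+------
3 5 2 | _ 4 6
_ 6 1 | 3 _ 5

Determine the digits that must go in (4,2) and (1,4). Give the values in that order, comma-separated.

4,2

For (4,2):
  Row 4 already contains {1, 2, 6}.
  Column 2 already contains {2, 3, 5, 6}.
  Its 2×3 block (box 3) already contains {2, 3, 6}.
  The only value from 1–6 not eliminated is 4, so (4,2) = 4.
For (1,4):
  Row 1 already contains {3, 4, 6}.
  Column 4 already contains {3, 4, 5, 6}.
  Its 2×3 block (box 2) already contains {1, 4, 5, 6}.
  The only value from 1–6 not eliminated is 2, so (1,4) = 2.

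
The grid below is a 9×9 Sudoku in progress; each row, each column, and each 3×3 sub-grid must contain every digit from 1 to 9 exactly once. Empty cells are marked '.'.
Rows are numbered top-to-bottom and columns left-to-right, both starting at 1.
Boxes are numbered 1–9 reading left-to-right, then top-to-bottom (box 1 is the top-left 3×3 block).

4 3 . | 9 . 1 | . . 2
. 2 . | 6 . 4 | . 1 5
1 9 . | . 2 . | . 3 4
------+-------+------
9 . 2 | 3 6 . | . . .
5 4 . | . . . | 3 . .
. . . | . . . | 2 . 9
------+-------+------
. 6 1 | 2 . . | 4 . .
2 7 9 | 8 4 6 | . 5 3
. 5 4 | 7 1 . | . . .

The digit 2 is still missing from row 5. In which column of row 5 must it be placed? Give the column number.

Consider where 2 can go in row 5.
R5C3 is out (column 3 already has a 2).
R5C4 is out (column 4 already has a 2).
R5C5 is out (column 5 already has a 2).
R5C8 is out (box 6 already has a 2).
R5C9 is out (column 9 already has a 2).
So the only cell in row 5 that can hold 2 is R5C6.
That is column 6.

6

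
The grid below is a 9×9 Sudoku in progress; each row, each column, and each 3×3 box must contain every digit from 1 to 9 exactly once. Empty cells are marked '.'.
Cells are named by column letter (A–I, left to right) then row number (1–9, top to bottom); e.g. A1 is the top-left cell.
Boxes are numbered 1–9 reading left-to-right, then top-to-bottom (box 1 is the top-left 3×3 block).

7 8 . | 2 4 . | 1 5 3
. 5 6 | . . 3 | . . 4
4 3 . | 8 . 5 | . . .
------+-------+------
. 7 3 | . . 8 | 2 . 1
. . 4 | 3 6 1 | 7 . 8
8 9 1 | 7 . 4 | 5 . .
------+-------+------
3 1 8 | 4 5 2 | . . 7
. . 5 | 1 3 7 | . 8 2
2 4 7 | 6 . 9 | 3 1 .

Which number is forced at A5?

5

Row 5 already contains {1, 3, 4, 6, 7, 8}.
Column A already contains {2, 3, 4, 7, 8}.
Its 3×3 block (box 4) already contains {1, 3, 4, 7, 8, 9}.
The only value from 1–9 not eliminated is 5, so A5 = 5.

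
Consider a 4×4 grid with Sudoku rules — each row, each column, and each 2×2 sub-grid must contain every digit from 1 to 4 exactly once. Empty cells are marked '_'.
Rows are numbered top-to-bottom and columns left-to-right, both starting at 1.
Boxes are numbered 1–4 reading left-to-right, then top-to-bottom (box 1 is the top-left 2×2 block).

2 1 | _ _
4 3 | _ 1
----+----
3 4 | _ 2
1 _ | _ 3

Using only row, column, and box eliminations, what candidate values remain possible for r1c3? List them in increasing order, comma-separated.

Row 1 already contains {1, 2}.
Column 3 already contains {}.
Its 2×2 block (box 2) already contains {1}.
Removing those from 1–4 leaves {3, 4} as the candidates for r1c3.

3,4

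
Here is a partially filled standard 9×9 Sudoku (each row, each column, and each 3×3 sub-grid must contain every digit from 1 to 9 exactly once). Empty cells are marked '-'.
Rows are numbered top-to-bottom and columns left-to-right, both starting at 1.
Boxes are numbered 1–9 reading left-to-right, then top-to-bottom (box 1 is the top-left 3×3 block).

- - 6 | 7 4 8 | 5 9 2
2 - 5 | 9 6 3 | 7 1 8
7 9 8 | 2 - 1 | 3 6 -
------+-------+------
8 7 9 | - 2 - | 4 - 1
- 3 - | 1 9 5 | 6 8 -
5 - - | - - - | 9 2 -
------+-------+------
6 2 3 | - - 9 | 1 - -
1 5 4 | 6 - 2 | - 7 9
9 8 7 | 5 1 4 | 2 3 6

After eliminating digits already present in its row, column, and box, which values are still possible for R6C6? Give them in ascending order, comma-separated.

Row 6 already contains {2, 5, 9}.
Column 6 already contains {1, 2, 3, 4, 5, 8, 9}.
Its 3×3 block (box 5) already contains {1, 2, 5, 9}.
Removing those from 1–9 leaves {6, 7} as the candidates for R6C6.

6,7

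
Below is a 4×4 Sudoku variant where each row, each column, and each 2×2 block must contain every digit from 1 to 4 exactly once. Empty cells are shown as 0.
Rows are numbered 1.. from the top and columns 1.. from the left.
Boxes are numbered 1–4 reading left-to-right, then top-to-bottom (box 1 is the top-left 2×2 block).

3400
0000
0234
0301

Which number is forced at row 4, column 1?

Row 4 already contains {1, 3}.
Column 1 already contains {3}.
Its 2×2 block (box 3) already contains {2, 3}.
The only value from 1–4 not eliminated is 4, so row 4, column 1 = 4.

4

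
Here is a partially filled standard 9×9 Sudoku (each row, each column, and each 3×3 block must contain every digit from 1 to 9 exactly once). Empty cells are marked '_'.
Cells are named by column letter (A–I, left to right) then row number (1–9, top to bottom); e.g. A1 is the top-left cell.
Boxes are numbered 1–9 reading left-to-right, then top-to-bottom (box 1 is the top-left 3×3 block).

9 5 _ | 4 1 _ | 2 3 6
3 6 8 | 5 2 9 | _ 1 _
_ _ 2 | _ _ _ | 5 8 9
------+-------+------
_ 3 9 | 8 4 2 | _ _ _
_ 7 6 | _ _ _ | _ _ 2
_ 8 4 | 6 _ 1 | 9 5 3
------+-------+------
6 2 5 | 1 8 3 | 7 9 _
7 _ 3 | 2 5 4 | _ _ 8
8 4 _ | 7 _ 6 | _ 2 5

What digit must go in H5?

4

Row 5 already contains {2, 6, 7}.
Column H already contains {1, 2, 3, 5, 8, 9}.
Its 3×3 block (box 6) already contains {2, 3, 5, 9}.
The only value from 1–9 not eliminated is 4, so H5 = 4.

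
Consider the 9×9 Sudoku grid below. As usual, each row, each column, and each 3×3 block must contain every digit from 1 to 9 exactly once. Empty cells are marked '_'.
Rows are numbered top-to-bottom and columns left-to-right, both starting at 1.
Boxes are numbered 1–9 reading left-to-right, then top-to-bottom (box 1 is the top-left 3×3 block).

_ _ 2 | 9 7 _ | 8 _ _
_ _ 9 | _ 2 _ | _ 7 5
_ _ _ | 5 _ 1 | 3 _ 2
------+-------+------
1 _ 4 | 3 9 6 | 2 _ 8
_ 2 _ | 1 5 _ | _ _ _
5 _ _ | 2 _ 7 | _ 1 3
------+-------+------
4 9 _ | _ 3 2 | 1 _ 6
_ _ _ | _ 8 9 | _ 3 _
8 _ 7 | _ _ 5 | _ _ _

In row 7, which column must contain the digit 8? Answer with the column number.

Consider where 8 can go in row 7.
r7c3 is out (box 7 already has a 8).
r7c4 is out (box 8 already has a 8).
So the only cell in row 7 that can hold 8 is r7c8.
That is column 8.

8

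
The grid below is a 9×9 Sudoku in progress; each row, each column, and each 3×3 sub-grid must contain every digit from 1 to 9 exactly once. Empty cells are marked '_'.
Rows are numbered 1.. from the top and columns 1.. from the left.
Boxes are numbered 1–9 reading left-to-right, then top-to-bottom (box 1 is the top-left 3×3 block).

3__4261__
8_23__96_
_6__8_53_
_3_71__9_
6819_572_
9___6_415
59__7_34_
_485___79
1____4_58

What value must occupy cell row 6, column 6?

Cell row 6, column 6 itself could take any of {2, 3, 8} by direct elimination.
Consider where 3 can go in row 6.
row 6, column 2 is out (column 2 already has a 3).
row 6, column 3 is out (box 4 already has a 3).
row 6, column 4 is out (column 4 already has a 3).
So the only cell in row 6 that can hold 3 is row 6, column 6.
Therefore row 6, column 6 = 3.

3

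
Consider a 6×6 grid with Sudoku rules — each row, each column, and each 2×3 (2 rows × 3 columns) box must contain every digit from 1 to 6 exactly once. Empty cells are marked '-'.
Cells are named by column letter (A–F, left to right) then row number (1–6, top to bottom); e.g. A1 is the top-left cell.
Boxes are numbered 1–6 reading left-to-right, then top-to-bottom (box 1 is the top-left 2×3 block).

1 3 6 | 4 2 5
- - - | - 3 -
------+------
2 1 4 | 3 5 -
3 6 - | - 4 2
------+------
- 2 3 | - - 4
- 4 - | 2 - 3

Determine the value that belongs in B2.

Row 2 already contains {3}.
Column B already contains {1, 2, 3, 4, 6}.
Its 2×3 block (box 1) already contains {1, 3, 6}.
The only value from 1–6 not eliminated is 5, so B2 = 5.

5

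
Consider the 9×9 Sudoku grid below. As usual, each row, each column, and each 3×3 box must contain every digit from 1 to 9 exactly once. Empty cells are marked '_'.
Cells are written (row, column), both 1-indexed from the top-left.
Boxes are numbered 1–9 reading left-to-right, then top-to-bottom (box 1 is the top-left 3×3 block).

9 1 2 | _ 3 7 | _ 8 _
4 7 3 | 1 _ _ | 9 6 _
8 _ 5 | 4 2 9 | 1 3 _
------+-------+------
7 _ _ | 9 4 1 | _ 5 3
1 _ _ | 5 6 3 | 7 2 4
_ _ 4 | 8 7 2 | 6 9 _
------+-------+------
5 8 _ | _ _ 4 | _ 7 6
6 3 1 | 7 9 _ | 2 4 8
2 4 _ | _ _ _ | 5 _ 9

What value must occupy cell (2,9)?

Cell (2,9) itself could take any of {2, 5} by direct elimination.
Consider where 2 can go in row 2.
(2,5) is out (column 5 already has a 2).
(2,6) is out (column 6 already has a 2).
So the only cell in row 2 that can hold 2 is (2,9).
Therefore (2,9) = 2.

2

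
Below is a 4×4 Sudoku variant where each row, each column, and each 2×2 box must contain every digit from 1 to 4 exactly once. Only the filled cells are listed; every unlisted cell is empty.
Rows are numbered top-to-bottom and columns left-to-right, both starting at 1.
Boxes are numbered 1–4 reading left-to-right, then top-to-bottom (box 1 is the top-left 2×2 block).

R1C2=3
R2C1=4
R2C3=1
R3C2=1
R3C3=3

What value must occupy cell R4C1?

3

Cell R4C1 itself could take any of {2, 3} by direct elimination.
Consider where 3 can go in row 4.
R4C2 is out (column 2 already has a 3).
R4C3 is out (column 3 already has a 3).
R4C4 is out (box 4 already has a 3).
So the only cell in row 4 that can hold 3 is R4C1.
Therefore R4C1 = 3.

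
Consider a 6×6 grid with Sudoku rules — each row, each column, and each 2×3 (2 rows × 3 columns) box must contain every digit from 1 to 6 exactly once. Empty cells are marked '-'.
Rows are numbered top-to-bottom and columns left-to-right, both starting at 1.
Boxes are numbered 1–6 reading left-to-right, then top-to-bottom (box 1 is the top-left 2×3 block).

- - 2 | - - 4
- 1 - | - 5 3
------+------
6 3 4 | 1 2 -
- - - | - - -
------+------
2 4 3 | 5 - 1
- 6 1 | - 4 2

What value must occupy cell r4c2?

2

Cell r4c2 itself could take any of {2, 5} by direct elimination.
Consider where 2 can go in row 4.
r4c1 is out (column 1 already has a 2).
r4c3 is out (column 3 already has a 2).
r4c4 is out (box 4 already has a 2).
r4c5 is out (column 5 already has a 2).
r4c6 is out (column 6 already has a 2).
So the only cell in row 4 that can hold 2 is r4c2.
Therefore r4c2 = 2.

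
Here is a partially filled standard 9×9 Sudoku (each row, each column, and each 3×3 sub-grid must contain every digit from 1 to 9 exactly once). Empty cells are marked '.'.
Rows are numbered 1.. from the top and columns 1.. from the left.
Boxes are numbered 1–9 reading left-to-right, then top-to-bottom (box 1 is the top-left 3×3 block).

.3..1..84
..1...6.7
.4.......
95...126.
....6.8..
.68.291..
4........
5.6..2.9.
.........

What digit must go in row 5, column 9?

9

Cell row 5, column 9 itself could take any of {3, 5, 9} by direct elimination.
Consider where 9 can go in row 5.
row 5, column 1 is out (column 1 already has a 9). row 5, column 2 is out (box 4 already has a 9). row 5, column 3 is out (box 4 already has a 9). row 5, column 4 is out (box 5 already has a 9). The remaining empty cells in row 5 are similarly blocked.
So the only cell in row 5 that can hold 9 is row 5, column 9.
Therefore row 5, column 9 = 9.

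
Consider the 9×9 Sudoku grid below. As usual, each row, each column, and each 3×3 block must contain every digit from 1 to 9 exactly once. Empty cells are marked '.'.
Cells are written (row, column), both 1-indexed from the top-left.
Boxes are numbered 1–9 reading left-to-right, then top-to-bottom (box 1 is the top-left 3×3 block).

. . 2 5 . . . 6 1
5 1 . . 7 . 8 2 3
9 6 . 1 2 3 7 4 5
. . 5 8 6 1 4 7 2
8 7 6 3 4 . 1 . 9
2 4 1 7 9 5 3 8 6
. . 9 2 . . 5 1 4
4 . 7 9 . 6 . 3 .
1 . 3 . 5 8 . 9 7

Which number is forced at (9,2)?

Row 9 already contains {1, 3, 5, 7, 8, 9}.
Column 2 already contains {1, 4, 6, 7}.
Its 3×3 block (box 7) already contains {1, 3, 4, 7, 9}.
The only value from 1–9 not eliminated is 2, so (9,2) = 2.

2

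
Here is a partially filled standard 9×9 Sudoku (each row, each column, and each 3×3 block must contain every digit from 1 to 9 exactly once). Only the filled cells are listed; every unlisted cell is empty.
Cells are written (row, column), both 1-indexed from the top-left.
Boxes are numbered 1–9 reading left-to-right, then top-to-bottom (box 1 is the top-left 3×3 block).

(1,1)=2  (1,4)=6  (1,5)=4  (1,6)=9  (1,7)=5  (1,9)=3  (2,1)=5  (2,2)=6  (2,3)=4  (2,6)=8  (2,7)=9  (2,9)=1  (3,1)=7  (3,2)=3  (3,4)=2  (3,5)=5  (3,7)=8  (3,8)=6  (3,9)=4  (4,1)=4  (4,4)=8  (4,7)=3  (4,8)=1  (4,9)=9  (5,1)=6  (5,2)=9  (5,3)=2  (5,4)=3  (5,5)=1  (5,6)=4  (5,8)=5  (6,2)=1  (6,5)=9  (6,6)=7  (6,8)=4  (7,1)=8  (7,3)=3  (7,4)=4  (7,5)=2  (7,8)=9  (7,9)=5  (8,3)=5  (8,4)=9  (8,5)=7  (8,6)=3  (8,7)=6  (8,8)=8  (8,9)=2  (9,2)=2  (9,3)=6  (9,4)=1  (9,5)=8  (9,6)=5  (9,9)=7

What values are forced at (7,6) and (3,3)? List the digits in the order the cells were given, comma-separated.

For (7,6):
  Row 7 already contains {2, 3, 4, 5, 8, 9}.
  Column 6 already contains {3, 4, 5, 7, 8, 9}.
  Its 3×3 block (box 8) already contains {1, 2, 3, 4, 5, 7, 8, 9}.
  The only value from 1–9 not eliminated is 6, so (7,6) = 6.
For (3,3):
  Consider where 9 can go in row 3.
  (3,6) is out (column 6 already has a 9).
  So the only cell in row 3 that can hold 9 is (3,3).
  So (3,3) = 9.

6,9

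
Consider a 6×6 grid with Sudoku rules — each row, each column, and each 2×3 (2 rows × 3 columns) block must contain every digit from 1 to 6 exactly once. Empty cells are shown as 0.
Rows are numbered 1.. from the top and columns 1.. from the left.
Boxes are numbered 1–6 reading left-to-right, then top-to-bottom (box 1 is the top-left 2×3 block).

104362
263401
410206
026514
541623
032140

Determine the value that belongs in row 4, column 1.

Row 4 already contains {1, 2, 4, 5, 6}.
Column 1 already contains {1, 2, 4, 5}.
Its 2×3 block (box 3) already contains {1, 2, 4, 6}.
The only value from 1–6 not eliminated is 3, so row 4, column 1 = 3.

3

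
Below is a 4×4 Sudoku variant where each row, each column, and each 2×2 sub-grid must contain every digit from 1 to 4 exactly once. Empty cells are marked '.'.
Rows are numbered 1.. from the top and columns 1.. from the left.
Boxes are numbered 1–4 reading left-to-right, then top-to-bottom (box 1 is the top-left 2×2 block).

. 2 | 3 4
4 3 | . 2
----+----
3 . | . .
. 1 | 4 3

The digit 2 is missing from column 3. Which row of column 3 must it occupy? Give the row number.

Consider where 2 can go in column 3.
row 2, column 3 is out (row 2 already has a 2).
So the only cell in column 3 that can hold 2 is row 3, column 3.
That is row 3.

3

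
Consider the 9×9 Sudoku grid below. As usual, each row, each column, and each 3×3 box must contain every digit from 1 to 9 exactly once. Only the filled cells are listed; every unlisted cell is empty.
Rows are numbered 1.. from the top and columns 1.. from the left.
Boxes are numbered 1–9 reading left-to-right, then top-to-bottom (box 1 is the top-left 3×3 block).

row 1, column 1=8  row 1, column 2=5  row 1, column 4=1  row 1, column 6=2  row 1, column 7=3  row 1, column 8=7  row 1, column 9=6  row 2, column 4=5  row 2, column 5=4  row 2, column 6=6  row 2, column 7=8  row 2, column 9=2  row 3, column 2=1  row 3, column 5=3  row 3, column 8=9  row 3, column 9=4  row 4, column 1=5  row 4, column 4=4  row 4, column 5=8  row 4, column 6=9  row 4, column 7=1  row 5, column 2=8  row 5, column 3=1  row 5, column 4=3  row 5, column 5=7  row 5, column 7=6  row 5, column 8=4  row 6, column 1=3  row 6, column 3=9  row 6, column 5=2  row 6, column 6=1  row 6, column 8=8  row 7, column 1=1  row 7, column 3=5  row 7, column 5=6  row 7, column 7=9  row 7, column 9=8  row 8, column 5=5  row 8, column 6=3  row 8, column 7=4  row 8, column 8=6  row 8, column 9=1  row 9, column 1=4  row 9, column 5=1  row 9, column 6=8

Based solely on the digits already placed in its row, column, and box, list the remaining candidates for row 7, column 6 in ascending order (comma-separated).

Row 7 already contains {1, 5, 6, 8, 9}.
Column 6 already contains {1, 2, 3, 6, 8, 9}.
Its 3×3 block (box 8) already contains {1, 3, 5, 6, 8}.
Removing those from 1–9 leaves {4, 7} as the candidates for row 7, column 6.

4,7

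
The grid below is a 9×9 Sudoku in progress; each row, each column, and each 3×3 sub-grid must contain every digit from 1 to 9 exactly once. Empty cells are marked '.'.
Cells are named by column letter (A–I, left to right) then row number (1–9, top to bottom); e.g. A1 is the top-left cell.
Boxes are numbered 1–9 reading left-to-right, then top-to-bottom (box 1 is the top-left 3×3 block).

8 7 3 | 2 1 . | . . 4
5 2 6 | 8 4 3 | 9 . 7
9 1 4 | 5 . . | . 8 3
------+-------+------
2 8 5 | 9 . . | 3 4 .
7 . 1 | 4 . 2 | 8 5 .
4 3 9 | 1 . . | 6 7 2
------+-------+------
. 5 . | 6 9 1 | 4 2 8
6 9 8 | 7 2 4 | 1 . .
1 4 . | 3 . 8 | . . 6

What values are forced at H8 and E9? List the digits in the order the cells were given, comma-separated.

For H8:
  Row 8 already contains {1, 2, 4, 6, 7, 8, 9}.
  Column H already contains {2, 4, 5, 7, 8}.
  Its 3×3 block (box 9) already contains {1, 2, 4, 6, 8}.
  The only value from 1–9 not eliminated is 3, so H8 = 3.
For E9:
  Row 9 already contains {1, 3, 4, 6, 8}.
  Column E already contains {1, 2, 4, 9}.
  Its 3×3 block (box 8) already contains {1, 2, 3, 4, 6, 7, 8, 9}.
  The only value from 1–9 not eliminated is 5, so E9 = 5.

3,5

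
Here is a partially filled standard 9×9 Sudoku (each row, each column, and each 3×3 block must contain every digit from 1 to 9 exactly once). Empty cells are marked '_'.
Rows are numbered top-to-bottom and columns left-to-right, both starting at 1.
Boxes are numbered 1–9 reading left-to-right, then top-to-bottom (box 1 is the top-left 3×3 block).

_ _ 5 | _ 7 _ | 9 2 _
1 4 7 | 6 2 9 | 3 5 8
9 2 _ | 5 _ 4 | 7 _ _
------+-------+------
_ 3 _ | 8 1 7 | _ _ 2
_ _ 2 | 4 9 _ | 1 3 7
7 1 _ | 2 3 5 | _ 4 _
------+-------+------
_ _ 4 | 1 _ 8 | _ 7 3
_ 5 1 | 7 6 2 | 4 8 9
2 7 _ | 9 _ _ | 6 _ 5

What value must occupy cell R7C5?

5

Row 7 already contains {1, 3, 4, 7, 8}.
Column 5 already contains {1, 2, 3, 6, 7, 9}.
Its 3×3 block (box 8) already contains {1, 2, 6, 7, 8, 9}.
The only value from 1–9 not eliminated is 5, so R7C5 = 5.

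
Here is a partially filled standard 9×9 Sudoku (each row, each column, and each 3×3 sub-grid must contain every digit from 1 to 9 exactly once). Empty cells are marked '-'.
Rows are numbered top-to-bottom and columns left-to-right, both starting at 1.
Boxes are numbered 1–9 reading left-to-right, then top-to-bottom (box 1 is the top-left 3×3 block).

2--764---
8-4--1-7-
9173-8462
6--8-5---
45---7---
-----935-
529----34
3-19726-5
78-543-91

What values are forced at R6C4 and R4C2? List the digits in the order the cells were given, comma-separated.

4,9

For R6C4:
  Consider where 4 can go in row 6.
  R6C1 is out (column 1 already has a 4).
  R6C2 is out (box 4 already has a 4).
  R6C3 is out (column 3 already has a 4).
  R6C5 is out (column 5 already has a 4).
  R6C9 is out (column 9 already has a 4).
  So the only cell in row 6 that can hold 4 is R6C4.
  So R6C4 = 4.
For R4C2:
  Consider where 9 can go in box 4.
  R4C3 is out (column 3 already has a 9).
  R5C3 is out (column 3 already has a 9).
  R6C1 is out (row 6 already has a 9).
  R6C2 is out (row 6 already has a 9).
  R6C3 is out (row 6 already has a 9).
  So the only cell in box 4 that can hold 9 is R4C2.
  So R4C2 = 9.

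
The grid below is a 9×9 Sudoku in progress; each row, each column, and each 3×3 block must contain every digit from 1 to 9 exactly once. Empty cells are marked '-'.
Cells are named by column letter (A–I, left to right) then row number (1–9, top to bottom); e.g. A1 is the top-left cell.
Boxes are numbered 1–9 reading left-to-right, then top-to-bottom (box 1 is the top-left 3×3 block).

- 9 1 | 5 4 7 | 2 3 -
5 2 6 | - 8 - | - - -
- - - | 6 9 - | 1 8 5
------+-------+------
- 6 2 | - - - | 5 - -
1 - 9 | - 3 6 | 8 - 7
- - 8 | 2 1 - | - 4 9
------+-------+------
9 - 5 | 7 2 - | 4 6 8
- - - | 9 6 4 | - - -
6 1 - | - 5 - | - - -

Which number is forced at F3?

2

Cell F3 itself could take any of {2, 3} by direct elimination.
Consider where 2 can go in row 3.
A3 is out (box 1 already has a 2).
B3 is out (column B already has a 2).
C3 is out (column C already has a 2).
So the only cell in row 3 that can hold 2 is F3.
Therefore F3 = 2.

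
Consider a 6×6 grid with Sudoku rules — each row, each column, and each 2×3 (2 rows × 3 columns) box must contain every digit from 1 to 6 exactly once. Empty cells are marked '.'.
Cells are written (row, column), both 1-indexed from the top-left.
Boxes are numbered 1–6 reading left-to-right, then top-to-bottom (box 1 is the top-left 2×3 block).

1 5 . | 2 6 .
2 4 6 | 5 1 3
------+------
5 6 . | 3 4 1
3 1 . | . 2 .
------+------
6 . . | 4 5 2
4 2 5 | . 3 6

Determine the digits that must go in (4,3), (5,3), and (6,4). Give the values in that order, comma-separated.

For (4,3):
  Row 4 already contains {1, 2, 3}.
  Column 3 already contains {5, 6}.
  Its 2×3 block (box 3) already contains {1, 3, 5, 6}.
  The only value from 1–6 not eliminated is 4, so (4,3) = 4.
For (5,3):
  Consider where 1 can go in row 5.
  (5,2) is out (column 2 already has a 1).
  So the only cell in row 5 that can hold 1 is (5,3).
  So (5,3) = 1.
For (6,4):
  Row 6 already contains {2, 3, 4, 5, 6}.
  Column 4 already contains {2, 3, 4, 5}.
  Its 2×3 block (box 6) already contains {2, 3, 4, 5, 6}.
  The only value from 1–6 not eliminated is 1, so (6,4) = 1.

4,1,1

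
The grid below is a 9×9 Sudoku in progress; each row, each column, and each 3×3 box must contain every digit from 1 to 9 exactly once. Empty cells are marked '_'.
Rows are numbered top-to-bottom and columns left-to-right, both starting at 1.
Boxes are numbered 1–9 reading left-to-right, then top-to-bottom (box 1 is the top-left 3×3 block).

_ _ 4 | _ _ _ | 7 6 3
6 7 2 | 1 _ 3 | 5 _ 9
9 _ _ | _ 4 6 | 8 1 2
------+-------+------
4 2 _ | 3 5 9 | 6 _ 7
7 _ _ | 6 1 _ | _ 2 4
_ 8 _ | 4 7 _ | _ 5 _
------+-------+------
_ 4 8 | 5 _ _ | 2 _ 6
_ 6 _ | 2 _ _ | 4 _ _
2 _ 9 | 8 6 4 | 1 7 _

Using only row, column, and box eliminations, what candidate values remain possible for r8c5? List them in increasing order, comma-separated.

3,9

Row 8 already contains {2, 4, 6}.
Column 5 already contains {1, 4, 5, 6, 7}.
Its 3×3 block (box 8) already contains {2, 4, 5, 6, 8}.
Removing those from 1–9 leaves {3, 9} as the candidates for r8c5.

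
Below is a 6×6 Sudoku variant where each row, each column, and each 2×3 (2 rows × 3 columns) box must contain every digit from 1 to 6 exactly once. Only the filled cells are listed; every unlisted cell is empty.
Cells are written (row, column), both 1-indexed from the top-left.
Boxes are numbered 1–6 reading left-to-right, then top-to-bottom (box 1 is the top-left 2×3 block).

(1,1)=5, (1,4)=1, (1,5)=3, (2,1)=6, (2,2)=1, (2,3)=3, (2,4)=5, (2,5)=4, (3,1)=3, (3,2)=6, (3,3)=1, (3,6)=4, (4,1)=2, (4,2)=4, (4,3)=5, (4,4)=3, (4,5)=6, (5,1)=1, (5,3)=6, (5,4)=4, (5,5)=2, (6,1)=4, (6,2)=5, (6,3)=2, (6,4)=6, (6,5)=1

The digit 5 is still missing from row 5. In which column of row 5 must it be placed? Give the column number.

Consider where 5 can go in row 5.
(5,2) is out (column 2 already has a 5).
So the only cell in row 5 that can hold 5 is (5,6).
That is column 6.

6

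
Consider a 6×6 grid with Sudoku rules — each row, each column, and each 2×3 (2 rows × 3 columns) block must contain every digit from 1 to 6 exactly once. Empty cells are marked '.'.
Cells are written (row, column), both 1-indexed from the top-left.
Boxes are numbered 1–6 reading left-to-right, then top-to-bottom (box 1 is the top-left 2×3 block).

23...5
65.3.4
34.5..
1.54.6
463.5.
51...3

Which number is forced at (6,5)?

4

Cell (6,5) itself could take any of {2, 4, 6} by direct elimination.
Consider where 4 can go in column 5.
(1,5) is out (box 2 already has a 4).
(2,5) is out (row 2 already has a 4).
(3,5) is out (row 3 already has a 4).
(4,5) is out (row 4 already has a 4).
So the only cell in column 5 that can hold 4 is (6,5).
Therefore (6,5) = 4.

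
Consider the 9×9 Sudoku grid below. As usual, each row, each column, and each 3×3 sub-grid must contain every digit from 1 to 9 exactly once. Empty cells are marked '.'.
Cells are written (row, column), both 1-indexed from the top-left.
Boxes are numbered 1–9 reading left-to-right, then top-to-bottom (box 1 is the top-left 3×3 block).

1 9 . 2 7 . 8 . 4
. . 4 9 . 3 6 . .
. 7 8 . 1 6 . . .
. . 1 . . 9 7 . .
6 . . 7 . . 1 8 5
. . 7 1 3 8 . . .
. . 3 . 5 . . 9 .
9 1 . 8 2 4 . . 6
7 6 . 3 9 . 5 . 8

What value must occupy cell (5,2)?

Cell (5,2) itself could take any of {2, 3, 4} by direct elimination.
Consider where 3 can go in row 5.
(5,3) is out (column 3 already has a 3).
(5,5) is out (column 5 already has a 3).
(5,6) is out (column 6 already has a 3).
So the only cell in row 5 that can hold 3 is (5,2).
Therefore (5,2) = 3.

3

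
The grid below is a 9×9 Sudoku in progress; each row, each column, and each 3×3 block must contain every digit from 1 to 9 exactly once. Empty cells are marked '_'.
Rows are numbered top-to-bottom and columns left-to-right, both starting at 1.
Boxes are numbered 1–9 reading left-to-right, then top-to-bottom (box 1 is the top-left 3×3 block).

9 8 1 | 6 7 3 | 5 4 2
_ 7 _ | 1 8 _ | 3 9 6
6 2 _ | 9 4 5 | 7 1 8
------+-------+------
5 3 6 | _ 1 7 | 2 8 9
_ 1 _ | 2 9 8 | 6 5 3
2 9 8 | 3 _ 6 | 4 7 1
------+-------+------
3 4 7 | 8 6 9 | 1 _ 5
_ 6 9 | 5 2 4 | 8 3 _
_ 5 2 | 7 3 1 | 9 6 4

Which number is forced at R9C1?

Row 9 already contains {1, 2, 3, 4, 5, 6, 7, 9}.
Column 1 already contains {2, 3, 5, 6, 9}.
Its 3×3 block (box 7) already contains {2, 3, 4, 5, 6, 7, 9}.
The only value from 1–9 not eliminated is 8, so R9C1 = 8.

8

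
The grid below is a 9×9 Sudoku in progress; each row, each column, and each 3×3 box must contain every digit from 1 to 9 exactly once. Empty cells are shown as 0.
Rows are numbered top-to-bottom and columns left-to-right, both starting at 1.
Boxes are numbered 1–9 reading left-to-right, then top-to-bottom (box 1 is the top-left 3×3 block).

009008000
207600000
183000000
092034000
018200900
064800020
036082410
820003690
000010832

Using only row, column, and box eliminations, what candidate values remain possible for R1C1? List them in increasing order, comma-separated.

4,5,6

Row 1 already contains {8, 9}.
Column 1 already contains {1, 2, 8}.
Its 3×3 block (box 1) already contains {1, 2, 3, 7, 8, 9}.
Removing those from 1–9 leaves {4, 5, 6} as the candidates for R1C1.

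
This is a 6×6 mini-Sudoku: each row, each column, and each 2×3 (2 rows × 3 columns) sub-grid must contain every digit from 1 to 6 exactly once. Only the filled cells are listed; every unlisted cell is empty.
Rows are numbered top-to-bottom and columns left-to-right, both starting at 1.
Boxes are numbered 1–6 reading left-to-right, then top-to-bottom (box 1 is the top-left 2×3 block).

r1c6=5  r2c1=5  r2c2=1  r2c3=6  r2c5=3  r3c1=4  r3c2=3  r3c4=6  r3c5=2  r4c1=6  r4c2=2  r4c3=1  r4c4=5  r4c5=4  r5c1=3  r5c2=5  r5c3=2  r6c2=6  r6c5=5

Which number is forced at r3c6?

Row 3 already contains {2, 3, 4, 6}.
Column 6 already contains {5}.
Its 2×3 block (box 4) already contains {2, 4, 5, 6}.
The only value from 1–6 not eliminated is 1, so r3c6 = 1.

1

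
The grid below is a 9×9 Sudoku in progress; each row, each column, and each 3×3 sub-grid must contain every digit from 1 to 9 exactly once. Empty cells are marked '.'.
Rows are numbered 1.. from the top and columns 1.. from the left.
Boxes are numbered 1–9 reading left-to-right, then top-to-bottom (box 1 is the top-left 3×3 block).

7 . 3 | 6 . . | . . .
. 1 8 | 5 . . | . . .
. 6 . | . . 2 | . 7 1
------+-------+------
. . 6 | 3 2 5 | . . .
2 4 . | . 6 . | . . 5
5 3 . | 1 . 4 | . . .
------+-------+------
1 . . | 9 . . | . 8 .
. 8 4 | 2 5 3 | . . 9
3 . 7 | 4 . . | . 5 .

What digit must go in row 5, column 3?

Cell row 5, column 3 itself could take any of {1, 9} by direct elimination.
Consider where 1 can go in box 4.
row 4, column 1 is out (column 1 already has a 1).
row 4, column 2 is out (column 2 already has a 1).
row 6, column 3 is out (row 6 already has a 1).
So the only cell in box 4 that can hold 1 is row 5, column 3.
Therefore row 5, column 3 = 1.

1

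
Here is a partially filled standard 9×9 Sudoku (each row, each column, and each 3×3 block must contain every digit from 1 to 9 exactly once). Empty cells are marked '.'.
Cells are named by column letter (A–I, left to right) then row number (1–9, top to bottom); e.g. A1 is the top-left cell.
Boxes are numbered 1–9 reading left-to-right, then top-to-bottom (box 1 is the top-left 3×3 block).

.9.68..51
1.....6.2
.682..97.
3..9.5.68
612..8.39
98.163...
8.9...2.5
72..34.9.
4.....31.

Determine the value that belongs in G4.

1

Cell G4 itself could take any of {1, 4, 7} by direct elimination.
Consider where 1 can go in box 6.
G5 is out (row 5 already has a 1).
G6 is out (row 6 already has a 1).
H6 is out (row 6 already has a 1).
I6 is out (row 6 already has a 1).
So the only cell in box 6 that can hold 1 is G4.
Therefore G4 = 1.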